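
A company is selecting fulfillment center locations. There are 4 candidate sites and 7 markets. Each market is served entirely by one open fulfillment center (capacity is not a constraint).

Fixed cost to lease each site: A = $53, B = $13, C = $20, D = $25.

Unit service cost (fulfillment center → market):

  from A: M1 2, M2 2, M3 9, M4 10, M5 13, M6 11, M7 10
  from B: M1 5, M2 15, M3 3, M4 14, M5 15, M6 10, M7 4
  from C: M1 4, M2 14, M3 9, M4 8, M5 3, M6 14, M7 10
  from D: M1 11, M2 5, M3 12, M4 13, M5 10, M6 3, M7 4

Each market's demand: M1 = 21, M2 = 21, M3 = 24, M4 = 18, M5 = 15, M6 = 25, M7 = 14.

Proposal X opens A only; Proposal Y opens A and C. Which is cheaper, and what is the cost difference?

Proposal X: {A}: M1→A 2·21=42, M2→A 2·21=42, M3→A 9·24=216, M4→A 10·18=180, M5→A 13·15=195, M6→A 11·25=275, M7→A 10·14=140. Service 1090; fixed 53; total 1143.
Proposal Y: {A, C}: M1→A 2·21=42, M2→A 2·21=42, M3→A 9·24=216, M4→C 8·18=144, M5→C 3·15=45, M6→A 11·25=275, M7→A 10·14=140. Service 904; fixed 73; total 977.
Difference: |1143 − 977| = 166.

Proposal Y is cheaper by 166.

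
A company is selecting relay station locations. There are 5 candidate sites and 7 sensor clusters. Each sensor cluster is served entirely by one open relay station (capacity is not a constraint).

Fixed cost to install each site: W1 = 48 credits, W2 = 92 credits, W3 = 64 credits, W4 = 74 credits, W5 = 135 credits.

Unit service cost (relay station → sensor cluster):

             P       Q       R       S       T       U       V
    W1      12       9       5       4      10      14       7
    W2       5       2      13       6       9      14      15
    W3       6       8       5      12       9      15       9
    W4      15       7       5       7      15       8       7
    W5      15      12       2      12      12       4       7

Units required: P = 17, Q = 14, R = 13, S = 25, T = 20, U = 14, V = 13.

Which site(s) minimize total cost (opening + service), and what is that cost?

Open W1, W2 and W5; minimum total cost 841.

For any fixed open set, each sensor cluster goes to its cheapest open site; total = fixed + service.
{W1, W2, W5}: P→W2 5·17=85, Q→W2 2·14=28, R→W5 2·13=26, S→W1 4·25=100, T→W2 9·20=180, U→W5 4·14=56, V→W1 7·13=91. Service 566; fixed 275; total 841.
{W2, W5}: P→W2 5·17=85, Q→W2 2·14=28, R→W5 2·13=26, S→W2 6·25=150, T→W2 9·20=180, U→W5 4·14=56, V→W5 7·13=91. Service 616; fixed 227; total 843.
{W1, W2, W4}: P→W2 5·17=85, Q→W2 2·14=28, R→W1 5·13=65, S→W1 4·25=100, T→W2 9·20=180, U→W4 8·14=112, V→W1 7·13=91. Service 661; fixed 214; total 875.
{W1, W2, W3, W4, W5}: service 566 + fixed 413 = 979
No other subset beats 841.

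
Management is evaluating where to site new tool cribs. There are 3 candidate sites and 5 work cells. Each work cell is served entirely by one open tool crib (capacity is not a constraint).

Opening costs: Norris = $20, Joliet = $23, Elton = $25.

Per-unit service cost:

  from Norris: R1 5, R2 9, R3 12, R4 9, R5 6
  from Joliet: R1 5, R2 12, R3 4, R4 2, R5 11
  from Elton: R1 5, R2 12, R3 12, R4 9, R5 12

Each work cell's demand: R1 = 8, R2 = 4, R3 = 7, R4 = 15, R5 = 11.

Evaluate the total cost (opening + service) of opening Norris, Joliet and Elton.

Each work cell is assigned to its cheapest site among the open ones.
{Norris, Joliet, Elton}: R1→Norris 5·8=40, R2→Norris 9·4=36, R3→Joliet 4·7=28, R4→Joliet 2·15=30, R5→Norris 6·11=66. Service 200; fixed 68; total 268.

Total cost: 268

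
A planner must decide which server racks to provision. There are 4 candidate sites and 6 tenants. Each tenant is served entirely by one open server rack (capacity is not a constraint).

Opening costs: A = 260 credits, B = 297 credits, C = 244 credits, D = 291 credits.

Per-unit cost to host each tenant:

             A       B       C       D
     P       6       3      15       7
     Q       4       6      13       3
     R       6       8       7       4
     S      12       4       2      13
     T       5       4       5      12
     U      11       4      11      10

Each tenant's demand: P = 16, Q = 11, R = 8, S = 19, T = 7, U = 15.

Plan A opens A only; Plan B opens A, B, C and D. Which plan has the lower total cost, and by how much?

Plan A is cheaper by 455.

Plan A: {A}: P→A 6·16=96, Q→A 4·11=44, R→A 6·8=48, S→A 12·19=228, T→A 5·7=35, U→A 11·15=165. Service 616; fixed 260; total 876.
Plan B: {A, B, C, D}: P→B 3·16=48, Q→D 3·11=33, R→D 4·8=32, S→C 2·19=38, T→B 4·7=28, U→B 4·15=60. Service 239; fixed 1092; total 1331.
Difference: |876 − 1331| = 455.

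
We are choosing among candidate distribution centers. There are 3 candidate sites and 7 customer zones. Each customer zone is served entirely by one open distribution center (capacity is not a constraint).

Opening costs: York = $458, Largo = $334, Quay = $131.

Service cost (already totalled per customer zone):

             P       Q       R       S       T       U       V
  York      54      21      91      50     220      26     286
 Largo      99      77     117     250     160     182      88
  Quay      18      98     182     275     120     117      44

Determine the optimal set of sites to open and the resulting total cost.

For any fixed open set, each customer zone goes to its cheapest open site; total = fixed + service.
{York, Quay}: P→Quay 18, Q→York 21, R→York 91, S→York 50, T→Quay 120, U→York 26, V→Quay 44. Service 370; fixed 589; total 959.
{Quay}: P→Quay 18, Q→Quay 98, R→Quay 182, S→Quay 275, T→Quay 120, U→Quay 117, V→Quay 44. Service 854; fixed 131; total 985.
{York}: service 748 + fixed 458 = 1206
{York, Largo, Quay}: service 370 + fixed 923 = 1293
No other subset beats 959.

Open York and Quay; minimum total cost 959.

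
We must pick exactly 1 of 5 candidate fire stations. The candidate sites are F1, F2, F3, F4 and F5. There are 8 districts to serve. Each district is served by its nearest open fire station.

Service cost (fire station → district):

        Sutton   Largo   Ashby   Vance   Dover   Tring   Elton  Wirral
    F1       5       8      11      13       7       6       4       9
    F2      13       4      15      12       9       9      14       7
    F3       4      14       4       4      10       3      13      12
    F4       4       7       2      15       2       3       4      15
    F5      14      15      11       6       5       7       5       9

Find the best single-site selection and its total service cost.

Choose F4 only; total service cost 52.

With exactly 1 open, each district uses its cheapest among the chosen.
{F4}: Sutton→F4 4, Largo→F4 7, Ashby→F4 2, Vance→F4 15, Dover→F4 2, Tring→F4 3, Elton→F4 4, Wirral→F4 15. Service cost 52.
{F1}: service cost 63
{F3}: service cost 64
Among all 5 size-1 choices, {F4} is lowest.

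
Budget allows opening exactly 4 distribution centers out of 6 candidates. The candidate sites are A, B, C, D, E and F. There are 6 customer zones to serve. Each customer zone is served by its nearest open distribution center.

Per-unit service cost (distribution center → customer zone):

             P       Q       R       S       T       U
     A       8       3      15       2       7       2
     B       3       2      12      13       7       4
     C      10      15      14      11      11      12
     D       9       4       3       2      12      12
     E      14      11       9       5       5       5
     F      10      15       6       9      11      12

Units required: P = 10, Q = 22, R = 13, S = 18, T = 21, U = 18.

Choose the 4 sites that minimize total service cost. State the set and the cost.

Choose A, B, D and E; total service cost 290.

With exactly 4 open, each customer zone uses its cheapest among the chosen.
{A, B, D, E}: P→B 3·10=30, Q→B 2·22=44, R→D 3·13=39, S→A 2·18=36, T→E 5·21=105, U→A 2·18=36. Service cost 290.
{B, C, D, E}: service cost 326
{B, D, E, F}: service cost 326
Among all 15 size-4 choices, {A, B, D, E} is lowest.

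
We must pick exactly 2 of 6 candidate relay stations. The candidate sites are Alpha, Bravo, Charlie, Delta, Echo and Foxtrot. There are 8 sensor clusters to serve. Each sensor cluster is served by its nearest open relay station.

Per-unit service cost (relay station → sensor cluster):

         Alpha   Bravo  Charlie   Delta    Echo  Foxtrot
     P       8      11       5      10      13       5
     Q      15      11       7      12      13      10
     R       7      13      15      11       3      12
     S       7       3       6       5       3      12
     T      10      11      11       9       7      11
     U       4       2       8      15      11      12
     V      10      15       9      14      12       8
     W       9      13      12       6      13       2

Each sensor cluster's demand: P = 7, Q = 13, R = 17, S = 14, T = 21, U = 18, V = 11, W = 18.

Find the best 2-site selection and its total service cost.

Choose Echo and Foxtrot; total service cost 727.

With exactly 2 open, each sensor cluster uses its cheapest among the chosen.
{Echo, Foxtrot}: P→Foxtrot 5·7=35, Q→Foxtrot 10·13=130, R→Echo 3·17=51, S→Echo 3·14=42, T→Echo 7·21=147, U→Echo 11·18=198, V→Foxtrot 8·11=88, W→Foxtrot 2·18=36. Service cost 727.
{Alpha, Foxtrot}: service cost 788
{Bravo, Foxtrot}: service cost 802
Among all 15 size-2 choices, {Echo, Foxtrot} is lowest.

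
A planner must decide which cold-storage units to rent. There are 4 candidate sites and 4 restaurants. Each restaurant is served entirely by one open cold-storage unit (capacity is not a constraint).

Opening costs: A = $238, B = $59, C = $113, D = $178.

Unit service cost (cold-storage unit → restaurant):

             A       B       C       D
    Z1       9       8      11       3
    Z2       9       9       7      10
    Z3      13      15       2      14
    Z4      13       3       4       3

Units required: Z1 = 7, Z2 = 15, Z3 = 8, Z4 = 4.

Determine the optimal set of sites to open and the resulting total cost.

For any fixed open set, each restaurant goes to its cheapest open site; total = fixed + service.
{C}: Z1→C 11·7=77, Z2→C 7·15=105, Z3→C 2·8=16, Z4→C 4·4=16. Service 214; fixed 113; total 327.
{B, C}: service 189 + fixed 172 = 361
{B}: service 323 + fixed 59 = 382
{A, B, C, D}: Z1→D 3·7=21, Z2→C 7·15=105, Z3→C 2·8=16, Z4→B 3·4=12. Service 154; fixed 588; total 742.
No other subset beats 327.

Open C only; minimum total cost 327.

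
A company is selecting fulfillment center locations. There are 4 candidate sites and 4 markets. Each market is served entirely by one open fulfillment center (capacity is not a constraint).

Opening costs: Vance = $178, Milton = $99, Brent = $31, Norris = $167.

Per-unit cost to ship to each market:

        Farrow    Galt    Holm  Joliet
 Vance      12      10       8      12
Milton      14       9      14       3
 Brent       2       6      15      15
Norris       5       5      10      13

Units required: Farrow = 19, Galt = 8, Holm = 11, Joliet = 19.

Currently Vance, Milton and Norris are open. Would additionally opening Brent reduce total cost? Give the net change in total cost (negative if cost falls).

Yes — net change −26 (cost falls by 26).

Current service cost with {Vance, Milton, Norris}: 280.
Adding Brent: each market re-picks its cheapest; new service cost 223, saving 57.
Extra fixed cost: 31. Net change = 31 − 57 = -26.
(Totals: 724 → 698.)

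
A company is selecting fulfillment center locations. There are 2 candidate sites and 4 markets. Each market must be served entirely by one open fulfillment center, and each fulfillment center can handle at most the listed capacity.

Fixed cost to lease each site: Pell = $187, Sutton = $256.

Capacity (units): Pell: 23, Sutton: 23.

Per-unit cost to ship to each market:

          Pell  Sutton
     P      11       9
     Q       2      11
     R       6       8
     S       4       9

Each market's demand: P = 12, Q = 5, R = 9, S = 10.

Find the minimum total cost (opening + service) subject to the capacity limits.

Minimum total cost: 673

Open {Pell, Sutton}: P→Sutton 9·12=108, Q→Pell 2·5=10, R→Sutton 8·9=72, S→Pell 4·10=40.
Loads: Pell carries 15/23, Sutton carries 21/23. Service 230; fixed 443; total 673.
Next best feasible plan costs 700.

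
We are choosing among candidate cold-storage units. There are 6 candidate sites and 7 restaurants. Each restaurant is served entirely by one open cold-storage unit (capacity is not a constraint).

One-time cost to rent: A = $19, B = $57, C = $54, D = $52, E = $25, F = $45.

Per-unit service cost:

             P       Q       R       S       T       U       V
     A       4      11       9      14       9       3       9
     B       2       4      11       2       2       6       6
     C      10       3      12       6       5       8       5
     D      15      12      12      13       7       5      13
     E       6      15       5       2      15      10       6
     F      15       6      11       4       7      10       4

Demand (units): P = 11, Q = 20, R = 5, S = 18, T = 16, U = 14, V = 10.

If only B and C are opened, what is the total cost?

Each restaurant is assigned to its cheapest site among the open ones.
{B, C}: P→B 2·11=22, Q→C 3·20=60, R→B 11·5=55, S→B 2·18=36, T→B 2·16=32, U→B 6·14=84, V→C 5·10=50. Service 339; fixed 111; total 450.

Total cost: 450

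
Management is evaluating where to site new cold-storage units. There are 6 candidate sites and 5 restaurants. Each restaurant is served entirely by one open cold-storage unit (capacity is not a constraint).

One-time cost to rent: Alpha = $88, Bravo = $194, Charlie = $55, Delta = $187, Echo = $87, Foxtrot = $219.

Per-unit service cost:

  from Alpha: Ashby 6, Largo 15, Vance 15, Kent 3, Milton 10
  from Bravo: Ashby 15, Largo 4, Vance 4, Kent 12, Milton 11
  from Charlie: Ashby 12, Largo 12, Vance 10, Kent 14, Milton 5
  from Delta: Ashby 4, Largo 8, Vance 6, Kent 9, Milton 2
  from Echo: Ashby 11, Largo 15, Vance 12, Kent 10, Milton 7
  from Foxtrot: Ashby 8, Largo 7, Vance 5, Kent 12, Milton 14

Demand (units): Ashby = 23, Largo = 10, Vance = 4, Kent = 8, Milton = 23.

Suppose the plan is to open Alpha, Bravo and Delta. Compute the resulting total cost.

Each restaurant is assigned to its cheapest site among the open ones.
{Alpha, Bravo, Delta}: Ashby→Delta 4·23=92, Largo→Bravo 4·10=40, Vance→Bravo 4·4=16, Kent→Alpha 3·8=24, Milton→Delta 2·23=46. Service 218; fixed 469; total 687.

Total cost: 687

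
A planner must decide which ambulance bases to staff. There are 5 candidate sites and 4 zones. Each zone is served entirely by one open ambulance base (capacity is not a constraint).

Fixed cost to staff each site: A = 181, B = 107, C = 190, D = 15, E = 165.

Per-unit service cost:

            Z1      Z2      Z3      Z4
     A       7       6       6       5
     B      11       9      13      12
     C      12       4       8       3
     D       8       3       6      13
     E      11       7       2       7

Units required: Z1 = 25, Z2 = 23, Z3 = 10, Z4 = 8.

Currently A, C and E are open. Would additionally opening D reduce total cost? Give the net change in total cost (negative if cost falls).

Current service cost with {A, C, E}: 311.
Adding D: each zone re-picks its cheapest; new service cost 288, saving 23.
Extra fixed cost: 15. Net change = 15 − 23 = -8.
(Totals: 847 → 839.)

Yes — net change −8 (cost falls by 8).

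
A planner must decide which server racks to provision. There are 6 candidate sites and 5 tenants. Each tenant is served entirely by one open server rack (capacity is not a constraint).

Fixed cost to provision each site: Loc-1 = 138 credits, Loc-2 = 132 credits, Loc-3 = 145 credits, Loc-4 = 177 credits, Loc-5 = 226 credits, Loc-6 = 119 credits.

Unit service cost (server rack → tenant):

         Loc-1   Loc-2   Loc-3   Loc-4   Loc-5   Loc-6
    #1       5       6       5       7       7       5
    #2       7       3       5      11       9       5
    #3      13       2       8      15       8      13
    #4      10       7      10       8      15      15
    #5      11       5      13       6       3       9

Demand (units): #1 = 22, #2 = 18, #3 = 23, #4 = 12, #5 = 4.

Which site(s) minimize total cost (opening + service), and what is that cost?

For any fixed open set, each tenant goes to its cheapest open site; total = fixed + service.
{Loc-2}: #1→Loc-2 6·22=132, #2→Loc-2 3·18=54, #3→Loc-2 2·23=46, #4→Loc-2 7·12=84, #5→Loc-2 5·4=20. Service 336; fixed 132; total 468.
{Loc-2, Loc-6}: #1→Loc-6 5·22=110, #2→Loc-2 3·18=54, #3→Loc-2 2·23=46, #4→Loc-2 7·12=84, #5→Loc-2 5·4=20. Service 314; fixed 251; total 565.
{Loc-1, Loc-2}: service 314 + fixed 270 = 584
{Loc-1, Loc-2, Loc-3, Loc-4, Loc-5, Loc-6}: #1→Loc-1 5·22=110, #2→Loc-2 3·18=54, #3→Loc-2 2·23=46, #4→Loc-2 7·12=84, #5→Loc-5 3·4=12. Service 306; fixed 937; total 1243.
No other subset beats 468.

Open Loc-2 only; minimum total cost 468.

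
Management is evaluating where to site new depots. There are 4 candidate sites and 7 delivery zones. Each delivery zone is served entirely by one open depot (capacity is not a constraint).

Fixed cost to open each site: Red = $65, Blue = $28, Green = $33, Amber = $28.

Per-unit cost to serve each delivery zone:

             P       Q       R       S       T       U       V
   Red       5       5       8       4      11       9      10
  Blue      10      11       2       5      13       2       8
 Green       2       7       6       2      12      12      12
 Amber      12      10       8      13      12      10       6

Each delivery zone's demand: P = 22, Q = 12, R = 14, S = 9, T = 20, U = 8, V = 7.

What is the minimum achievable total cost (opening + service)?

For any fixed open set, each delivery zone goes to its cheapest open site; total = fixed + service.
{Blue, Green}: P→Green 2·22=44, Q→Green 7·12=84, R→Blue 2·14=28, S→Green 2·9=18, T→Green 12·20=240, U→Blue 2·8=16, V→Blue 8·7=56. Service 486; fixed 61; total 547.
{Blue, Green, Amber}: service 472 + fixed 89 = 561
{Red, Blue, Green}: P→Green 2·22=44, Q→Red 5·12=60, R→Blue 2·14=28, S→Green 2·9=18, T→Red 11·20=220, U→Blue 2·8=16, V→Blue 8·7=56. Service 442; fixed 126; total 568.
{Red, Blue, Green, Amber}: P→Green 2·22=44, Q→Red 5·12=60, R→Blue 2·14=28, S→Green 2·9=18, T→Red 11·20=220, U→Blue 2·8=16, V→Amber 6·7=42. Service 428; fixed 154; total 582.
(All 15 nonempty subsets were checked; Blue and Green is lowest.)

Minimum total cost: 547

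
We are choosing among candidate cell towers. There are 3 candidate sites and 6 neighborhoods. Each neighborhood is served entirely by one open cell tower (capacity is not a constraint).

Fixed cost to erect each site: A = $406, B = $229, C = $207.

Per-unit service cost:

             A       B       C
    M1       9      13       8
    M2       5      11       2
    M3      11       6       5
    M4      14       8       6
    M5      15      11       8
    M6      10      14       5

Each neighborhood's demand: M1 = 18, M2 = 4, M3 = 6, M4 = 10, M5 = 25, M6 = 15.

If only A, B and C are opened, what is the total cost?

Each neighborhood is assigned to its cheapest site among the open ones.
{A, B, C}: M1→C 8·18=144, M2→C 2·4=8, M3→C 5·6=30, M4→C 6·10=60, M5→C 8·25=200, M6→C 5·15=75. Service 517; fixed 842; total 1359.

Total cost: 1359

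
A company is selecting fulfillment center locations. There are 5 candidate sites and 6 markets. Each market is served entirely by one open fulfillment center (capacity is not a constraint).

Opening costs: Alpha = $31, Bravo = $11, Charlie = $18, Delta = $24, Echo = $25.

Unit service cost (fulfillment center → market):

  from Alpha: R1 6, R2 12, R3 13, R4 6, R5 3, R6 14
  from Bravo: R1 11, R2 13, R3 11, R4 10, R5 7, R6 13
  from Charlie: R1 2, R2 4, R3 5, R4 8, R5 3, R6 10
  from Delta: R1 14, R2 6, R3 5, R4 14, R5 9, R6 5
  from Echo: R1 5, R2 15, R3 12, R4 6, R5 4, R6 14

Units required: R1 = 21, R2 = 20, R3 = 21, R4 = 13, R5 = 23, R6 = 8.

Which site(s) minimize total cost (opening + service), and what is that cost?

Open Charlie, Delta and Echo; minimum total cost 481.

For any fixed open set, each market goes to its cheapest open site; total = fixed + service.
{Charlie, Delta, Echo}: R1→Charlie 2·21=42, R2→Charlie 4·20=80, R3→Charlie 5·21=105, R4→Echo 6·13=78, R5→Charlie 3·23=69, R6→Delta 5·8=40. Service 414; fixed 67; total 481.
{Charlie, Delta}: R1→Charlie 2·21=42, R2→Charlie 4·20=80, R3→Charlie 5·21=105, R4→Charlie 8·13=104, R5→Charlie 3·23=69, R6→Delta 5·8=40. Service 440; fixed 42; total 482.
{Alpha, Charlie, Delta}: service 414 + fixed 73 = 487
{Alpha, Bravo, Charlie, Delta, Echo}: R1→Charlie 2·21=42, R2→Charlie 4·20=80, R3→Charlie 5·21=105, R4→Alpha 6·13=78, R5→Alpha 3·23=69, R6→Delta 5·8=40. Service 414; fixed 109; total 523.
No other subset beats 481.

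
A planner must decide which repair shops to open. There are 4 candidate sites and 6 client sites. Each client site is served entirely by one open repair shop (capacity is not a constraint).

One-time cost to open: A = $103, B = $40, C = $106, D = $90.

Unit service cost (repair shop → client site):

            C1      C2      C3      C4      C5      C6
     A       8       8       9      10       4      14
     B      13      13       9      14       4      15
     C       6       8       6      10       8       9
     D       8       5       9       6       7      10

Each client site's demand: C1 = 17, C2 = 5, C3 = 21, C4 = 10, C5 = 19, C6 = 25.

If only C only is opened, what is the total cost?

Each client site is assigned to its cheapest site among the open ones.
{C}: C1→C 6·17=102, C2→C 8·5=40, C3→C 6·21=126, C4→C 10·10=100, C5→C 8·19=152, C6→C 9·25=225. Service 745; fixed 106; total 851.

Total cost: 851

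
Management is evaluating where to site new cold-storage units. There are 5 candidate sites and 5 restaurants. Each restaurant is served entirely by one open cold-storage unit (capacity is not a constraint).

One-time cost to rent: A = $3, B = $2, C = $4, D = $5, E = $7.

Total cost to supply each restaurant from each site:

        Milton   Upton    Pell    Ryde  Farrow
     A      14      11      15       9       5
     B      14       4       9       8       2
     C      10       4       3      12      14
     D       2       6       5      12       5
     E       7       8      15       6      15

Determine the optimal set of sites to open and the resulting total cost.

For any fixed open set, each restaurant goes to its cheapest open site; total = fixed + service.
{B, D}: Milton→D 2, Upton→B 4, Pell→D 5, Ryde→B 8, Farrow→B 2. Service 21; fixed 7; total 28.
{B, C, D}: Milton→D 2, Upton→B 4, Pell→C 3, Ryde→B 8, Farrow→B 2. Service 19; fixed 11; total 30.
{A, B, D}: Milton→D 2, Upton→B 4, Pell→D 5, Ryde→B 8, Farrow→B 2. Service 21; fixed 10; total 31.
{A, B, C, D, E}: Milton→D 2, Upton→B 4, Pell→C 3, Ryde→E 6, Farrow→B 2. Service 17; fixed 21; total 38.
No other subset beats 28.

Open B and D; minimum total cost 28.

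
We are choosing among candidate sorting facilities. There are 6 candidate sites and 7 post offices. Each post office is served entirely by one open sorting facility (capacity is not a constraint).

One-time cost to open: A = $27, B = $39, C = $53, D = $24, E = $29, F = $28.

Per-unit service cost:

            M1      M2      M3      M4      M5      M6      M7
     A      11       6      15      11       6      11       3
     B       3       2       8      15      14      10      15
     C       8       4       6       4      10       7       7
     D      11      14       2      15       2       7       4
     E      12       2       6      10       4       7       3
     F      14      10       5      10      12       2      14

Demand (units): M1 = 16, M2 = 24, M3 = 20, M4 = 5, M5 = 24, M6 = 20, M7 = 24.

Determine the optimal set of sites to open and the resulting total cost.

Open B, D and F; minimum total cost 461.

For any fixed open set, each post office goes to its cheapest open site; total = fixed + service.
{B, D, F}: M1→B 3·16=48, M2→B 2·24=48, M3→D 2·20=40, M4→F 10·5=50, M5→D 2·24=48, M6→F 2·20=40, M7→D 4·24=96. Service 370; fixed 91; total 461.
{A, B, D, F}: service 346 + fixed 118 = 464
{B, D, E, F}: service 346 + fixed 120 = 466
{A, B, C, D, E, F}: M1→B 3·16=48, M2→B 2·24=48, M3→D 2·20=40, M4→C 4·5=20, M5→D 2·24=48, M6→F 2·20=40, M7→A 3·24=72. Service 316; fixed 200; total 516.
No other subset beats 461.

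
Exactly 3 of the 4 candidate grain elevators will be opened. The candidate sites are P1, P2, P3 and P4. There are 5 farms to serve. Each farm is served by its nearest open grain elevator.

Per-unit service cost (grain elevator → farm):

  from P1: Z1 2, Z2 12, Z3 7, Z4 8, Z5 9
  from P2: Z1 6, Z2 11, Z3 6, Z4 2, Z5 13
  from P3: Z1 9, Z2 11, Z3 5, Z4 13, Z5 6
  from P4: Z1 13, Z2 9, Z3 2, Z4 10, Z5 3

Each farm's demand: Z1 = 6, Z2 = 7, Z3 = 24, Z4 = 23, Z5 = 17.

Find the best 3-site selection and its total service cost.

Choose P1, P2 and P4; total service cost 220.

With exactly 3 open, each farm uses its cheapest among the chosen.
{P1, P2, P4}: Z1→P1 2·6=12, Z2→P4 9·7=63, Z3→P4 2·24=48, Z4→P2 2·23=46, Z5→P4 3·17=51. Service cost 220.
{P2, P3, P4}: service cost 244
{P1, P2, P3}: service cost 357
Among all 4 size-3 choices, {P1, P2, P4} is lowest.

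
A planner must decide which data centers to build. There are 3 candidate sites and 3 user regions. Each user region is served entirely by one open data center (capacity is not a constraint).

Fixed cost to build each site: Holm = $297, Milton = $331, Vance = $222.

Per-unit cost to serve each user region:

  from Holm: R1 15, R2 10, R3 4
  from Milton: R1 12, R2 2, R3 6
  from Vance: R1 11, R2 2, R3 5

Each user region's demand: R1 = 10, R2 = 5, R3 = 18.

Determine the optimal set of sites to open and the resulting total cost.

For any fixed open set, each user region goes to its cheapest open site; total = fixed + service.
{Vance}: R1→Vance 11·10=110, R2→Vance 2·5=10, R3→Vance 5·18=90. Service 210; fixed 222; total 432.
{Holm}: R1→Holm 15·10=150, R2→Holm 10·5=50, R3→Holm 4·18=72. Service 272; fixed 297; total 569.
{Milton}: service 238 + fixed 331 = 569
{Holm, Milton, Vance}: R1→Vance 11·10=110, R2→Milton 2·5=10, R3→Holm 4·18=72. Service 192; fixed 850; total 1042.
No other subset beats 432.

Open Vance only; minimum total cost 432.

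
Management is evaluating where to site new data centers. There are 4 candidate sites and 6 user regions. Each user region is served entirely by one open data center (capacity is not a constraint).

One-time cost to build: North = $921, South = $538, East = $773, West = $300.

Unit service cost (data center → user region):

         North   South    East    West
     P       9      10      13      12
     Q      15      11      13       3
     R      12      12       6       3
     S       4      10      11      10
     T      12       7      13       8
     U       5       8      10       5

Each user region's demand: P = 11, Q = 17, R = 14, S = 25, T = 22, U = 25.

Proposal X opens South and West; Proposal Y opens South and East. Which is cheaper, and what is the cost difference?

Proposal X is cheaper by 726.

Proposal X: {South, West}: P→South 10·11=110, Q→West 3·17=51, R→West 3·14=42, S→South 10·25=250, T→South 7·22=154, U→West 5·25=125. Service 732; fixed 838; total 1570.
Proposal Y: {South, East}: P→South 10·11=110, Q→South 11·17=187, R→East 6·14=84, S→South 10·25=250, T→South 7·22=154, U→South 8·25=200. Service 985; fixed 1311; total 2296.
Difference: |1570 − 2296| = 726.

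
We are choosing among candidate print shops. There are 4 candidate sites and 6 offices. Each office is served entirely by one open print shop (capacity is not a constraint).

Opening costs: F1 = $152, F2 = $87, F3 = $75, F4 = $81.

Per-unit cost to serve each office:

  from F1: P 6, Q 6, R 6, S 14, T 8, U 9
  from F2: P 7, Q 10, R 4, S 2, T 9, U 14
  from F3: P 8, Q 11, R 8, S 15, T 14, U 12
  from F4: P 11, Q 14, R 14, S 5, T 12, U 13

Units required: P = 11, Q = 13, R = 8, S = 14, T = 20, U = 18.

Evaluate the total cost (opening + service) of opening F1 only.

Each office is assigned to its cheapest site among the open ones.
{F1}: P→F1 6·11=66, Q→F1 6·13=78, R→F1 6·8=48, S→F1 14·14=196, T→F1 8·20=160, U→F1 9·18=162. Service 710; fixed 152; total 862.

Total cost: 862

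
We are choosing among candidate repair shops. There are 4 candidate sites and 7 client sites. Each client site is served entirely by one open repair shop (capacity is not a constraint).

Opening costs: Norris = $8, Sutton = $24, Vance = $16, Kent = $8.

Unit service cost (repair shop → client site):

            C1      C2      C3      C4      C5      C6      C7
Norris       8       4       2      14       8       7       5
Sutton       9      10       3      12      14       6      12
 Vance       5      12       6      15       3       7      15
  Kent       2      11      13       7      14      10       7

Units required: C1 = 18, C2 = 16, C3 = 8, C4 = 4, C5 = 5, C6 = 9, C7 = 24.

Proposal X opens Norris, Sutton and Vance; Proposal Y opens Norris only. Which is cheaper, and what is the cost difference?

Proposal X: {Norris, Sutton, Vance}: C1→Vance 5·18=90, C2→Norris 4·16=64, C3→Norris 2·8=16, C4→Sutton 12·4=48, C5→Vance 3·5=15, C6→Sutton 6·9=54, C7→Norris 5·24=120. Service 407; fixed 48; total 455.
Proposal Y: {Norris}: C1→Norris 8·18=144, C2→Norris 4·16=64, C3→Norris 2·8=16, C4→Norris 14·4=56, C5→Norris 8·5=40, C6→Norris 7·9=63, C7→Norris 5·24=120. Service 503; fixed 8; total 511.
Difference: |455 − 511| = 56.

Proposal X is cheaper by 56.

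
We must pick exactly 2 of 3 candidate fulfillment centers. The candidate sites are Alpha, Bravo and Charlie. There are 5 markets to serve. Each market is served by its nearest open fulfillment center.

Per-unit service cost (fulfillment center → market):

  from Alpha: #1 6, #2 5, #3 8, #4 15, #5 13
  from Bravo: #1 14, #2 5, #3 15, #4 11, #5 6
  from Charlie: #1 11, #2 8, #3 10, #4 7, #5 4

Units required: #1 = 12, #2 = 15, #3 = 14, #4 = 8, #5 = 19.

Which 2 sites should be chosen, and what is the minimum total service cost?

With exactly 2 open, each market uses its cheapest among the chosen.
{Alpha, Charlie}: #1→Alpha 6·12=72, #2→Alpha 5·15=75, #3→Alpha 8·14=112, #4→Charlie 7·8=56, #5→Charlie 4·19=76. Service cost 391.
{Alpha, Bravo}: service cost 461
{Bravo, Charlie}: service cost 479
Among all 3 size-2 choices, {Alpha, Charlie} is lowest.

Choose Alpha and Charlie; total service cost 391.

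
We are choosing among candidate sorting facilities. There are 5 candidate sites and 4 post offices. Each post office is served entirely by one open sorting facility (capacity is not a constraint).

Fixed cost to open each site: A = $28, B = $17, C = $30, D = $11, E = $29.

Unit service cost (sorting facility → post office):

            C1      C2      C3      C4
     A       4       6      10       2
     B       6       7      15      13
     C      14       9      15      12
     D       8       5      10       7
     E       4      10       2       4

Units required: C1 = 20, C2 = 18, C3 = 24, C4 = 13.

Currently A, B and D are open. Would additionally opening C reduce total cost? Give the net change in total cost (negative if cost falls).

Current service cost with {A, B, D}: 436.
Adding C: each post office re-picks its cheapest; new service cost 436, saving 0.
Extra fixed cost: 30. Net change = 30 − 0 = 30.
(Totals: 492 → 522.)

No — net change +30 (cost rises by 30).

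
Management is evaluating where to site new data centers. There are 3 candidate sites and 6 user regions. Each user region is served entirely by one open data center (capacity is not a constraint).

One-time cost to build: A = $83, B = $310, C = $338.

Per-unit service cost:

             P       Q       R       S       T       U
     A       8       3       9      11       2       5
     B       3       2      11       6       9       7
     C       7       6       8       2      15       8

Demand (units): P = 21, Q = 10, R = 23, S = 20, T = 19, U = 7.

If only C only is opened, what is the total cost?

Total cost: 1110

Each user region is assigned to its cheapest site among the open ones.
{C}: P→C 7·21=147, Q→C 6·10=60, R→C 8·23=184, S→C 2·20=40, T→C 15·19=285, U→C 8·7=56. Service 772; fixed 338; total 1110.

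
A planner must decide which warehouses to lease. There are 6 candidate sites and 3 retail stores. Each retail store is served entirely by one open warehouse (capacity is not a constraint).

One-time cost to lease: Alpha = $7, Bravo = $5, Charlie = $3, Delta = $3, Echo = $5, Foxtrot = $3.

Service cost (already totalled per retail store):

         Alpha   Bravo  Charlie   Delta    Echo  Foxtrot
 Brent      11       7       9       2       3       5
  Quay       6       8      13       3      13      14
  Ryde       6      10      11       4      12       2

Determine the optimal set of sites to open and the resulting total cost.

Open Delta only; minimum total cost 12.

For any fixed open set, each retail store goes to its cheapest open site; total = fixed + service.
{Delta}: Brent→Delta 2, Quay→Delta 3, Ryde→Delta 4. Service 9; fixed 3; total 12.
{Delta, Foxtrot}: service 7 + fixed 6 = 13
{Charlie, Delta}: service 9 + fixed 6 = 15
{Alpha, Bravo, Charlie, Delta, Echo, Foxtrot}: service 7 + fixed 26 = 33
No other subset beats 12.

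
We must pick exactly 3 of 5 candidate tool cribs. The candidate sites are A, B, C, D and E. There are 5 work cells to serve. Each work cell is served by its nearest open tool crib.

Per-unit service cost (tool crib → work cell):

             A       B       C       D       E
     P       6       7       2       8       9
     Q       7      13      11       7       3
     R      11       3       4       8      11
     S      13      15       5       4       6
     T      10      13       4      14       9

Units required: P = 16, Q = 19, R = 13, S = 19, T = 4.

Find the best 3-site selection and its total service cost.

With exactly 3 open, each work cell uses its cheapest among the chosen.
{C, D, E}: P→C 2·16=32, Q→E 3·19=57, R→C 4·13=52, S→D 4·19=76, T→C 4·4=16. Service cost 233.
{B, C, E}: service cost 239
{A, C, E}: service cost 252
Among all 10 size-3 choices, {C, D, E} is lowest.

Choose C, D and E; total service cost 233.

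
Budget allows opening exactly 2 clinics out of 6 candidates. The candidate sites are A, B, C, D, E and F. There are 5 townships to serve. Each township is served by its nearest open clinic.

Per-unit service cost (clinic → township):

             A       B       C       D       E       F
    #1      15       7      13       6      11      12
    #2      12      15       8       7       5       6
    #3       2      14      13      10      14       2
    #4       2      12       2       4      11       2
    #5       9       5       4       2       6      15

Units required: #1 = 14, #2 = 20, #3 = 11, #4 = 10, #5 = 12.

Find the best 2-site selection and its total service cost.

Choose D and F; total service cost 270.

With exactly 2 open, each township uses its cheapest among the chosen.
{D, F}: #1→D 6·14=84, #2→F 6·20=120, #3→F 2·11=22, #4→F 2·10=20, #5→D 2·12=24. Service cost 270.
{A, D}: service cost 290
{B, F}: service cost 320
Among all 15 size-2 choices, {D, F} is lowest.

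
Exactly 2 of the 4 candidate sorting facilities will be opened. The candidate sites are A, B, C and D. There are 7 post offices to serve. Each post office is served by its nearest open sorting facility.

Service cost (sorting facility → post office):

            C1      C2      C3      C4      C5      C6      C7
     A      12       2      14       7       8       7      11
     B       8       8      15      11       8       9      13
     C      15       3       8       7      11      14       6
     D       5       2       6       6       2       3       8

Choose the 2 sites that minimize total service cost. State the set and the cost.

Choose C and D; total service cost 30.

With exactly 2 open, each post office uses its cheapest among the chosen.
{C, D}: C1→D 5, C2→D 2, C3→D 6, C4→D 6, C5→D 2, C6→D 3, C7→C 6. Service cost 30.
{A, D}: service cost 32
{B, D}: service cost 32
Among all 6 size-2 choices, {C, D} is lowest.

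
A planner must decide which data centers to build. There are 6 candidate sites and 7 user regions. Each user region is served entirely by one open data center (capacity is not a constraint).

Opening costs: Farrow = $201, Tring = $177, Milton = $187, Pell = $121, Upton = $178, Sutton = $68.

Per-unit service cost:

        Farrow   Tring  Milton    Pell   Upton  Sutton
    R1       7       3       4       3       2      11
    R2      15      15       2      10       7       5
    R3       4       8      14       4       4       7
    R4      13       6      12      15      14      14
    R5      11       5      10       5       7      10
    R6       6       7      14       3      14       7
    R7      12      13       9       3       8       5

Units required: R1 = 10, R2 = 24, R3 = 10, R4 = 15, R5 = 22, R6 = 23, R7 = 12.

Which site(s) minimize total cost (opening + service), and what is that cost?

For any fixed open set, each user region goes to its cheapest open site; total = fixed + service.
{Pell, Sutton}: R1→Pell 3·10=30, R2→Sutton 5·24=120, R3→Pell 4·10=40, R4→Sutton 14·15=210, R5→Pell 5·22=110, R6→Pell 3·23=69, R7→Pell 3·12=36. Service 615; fixed 189; total 804.
{Milton, Pell}: service 513 + fixed 308 = 821
{Tring, Pell, Sutton}: service 495 + fixed 366 = 861
{Farrow, Tring, Milton, Pell, Upton, Sutton}: service 413 + fixed 932 = 1345
No other subset beats 804.

Open Pell and Sutton; minimum total cost 804.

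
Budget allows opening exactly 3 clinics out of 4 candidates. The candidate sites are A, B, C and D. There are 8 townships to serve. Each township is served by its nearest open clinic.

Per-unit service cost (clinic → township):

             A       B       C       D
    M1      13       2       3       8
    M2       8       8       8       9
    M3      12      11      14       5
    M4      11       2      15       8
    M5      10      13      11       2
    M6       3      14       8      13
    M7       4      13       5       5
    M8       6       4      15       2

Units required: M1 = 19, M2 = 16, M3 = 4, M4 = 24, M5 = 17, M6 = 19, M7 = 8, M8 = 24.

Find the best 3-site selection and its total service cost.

With exactly 3 open, each township uses its cheapest among the chosen.
{A, B, D}: M1→B 2·19=38, M2→A 8·16=128, M3→D 5·4=20, M4→B 2·24=48, M5→D 2·17=34, M6→A 3·19=57, M7→A 4·8=32, M8→D 2·24=48. Service cost 405.
{B, C, D}: service cost 508
{A, C, D}: service cost 568
Among all 4 size-3 choices, {A, B, D} is lowest.

Choose A, B and D; total service cost 405.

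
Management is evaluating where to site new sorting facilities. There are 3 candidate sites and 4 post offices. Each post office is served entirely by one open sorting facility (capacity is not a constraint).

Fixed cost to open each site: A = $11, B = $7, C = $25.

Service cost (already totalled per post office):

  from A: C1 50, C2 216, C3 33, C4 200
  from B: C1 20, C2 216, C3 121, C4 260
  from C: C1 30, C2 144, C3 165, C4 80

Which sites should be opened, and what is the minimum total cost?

For any fixed open set, each post office goes to its cheapest open site; total = fixed + service.
{A, B, C}: C1→B 20, C2→C 144, C3→A 33, C4→C 80. Service 277; fixed 43; total 320.
{A, C}: C1→C 30, C2→C 144, C3→A 33, C4→C 80. Service 287; fixed 36; total 323.
{B, C}: service 365 + fixed 32 = 397
{B}: C1→B 20, C2→B 216, C3→B 121, C4→B 260. Service 617; fixed 7; total 624.
No other subset beats 320.

Open A, B and C; minimum total cost 320.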